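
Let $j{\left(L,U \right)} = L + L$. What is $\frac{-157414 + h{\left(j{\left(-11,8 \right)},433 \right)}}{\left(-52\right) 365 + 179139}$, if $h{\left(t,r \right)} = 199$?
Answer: $- \frac{157215}{160159} \approx -0.98162$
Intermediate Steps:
$j{\left(L,U \right)} = 2 L$
$\frac{-157414 + h{\left(j{\left(-11,8 \right)},433 \right)}}{\left(-52\right) 365 + 179139} = \frac{-157414 + 199}{\left(-52\right) 365 + 179139} = - \frac{157215}{-18980 + 179139} = - \frac{157215}{160159}$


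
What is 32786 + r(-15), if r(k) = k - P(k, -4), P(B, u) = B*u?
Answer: 32711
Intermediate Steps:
r(k) = 5*k (r(k) = k - k*(-4) = k - (-4)*k = k + 4*k = 5*k)
32786 + r(-15) = 32786 + 5*(-15) = 32786 - 75 = 32711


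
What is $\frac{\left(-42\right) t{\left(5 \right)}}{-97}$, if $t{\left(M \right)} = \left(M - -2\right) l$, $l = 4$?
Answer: $\frac{1176}{97} \approx 12.124$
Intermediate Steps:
$t{\left(M \right)} = 8 + 4 M$ ($t{\left(M \right)} = \left(M - -2\right) 4 = \left(M + 2\right) 4 = \left(2 + M\right) 4 = 8 + 4 M$)
$\frac{\left(-42\right) t{\left(5 \right)}}{-97} = \frac{\left(-42\right) \left(8 + 4 \cdot 5\right)}{-97} = - 42 \left(8 + 20\right) \left(- \frac{1}{97}\right) = \left(-42\right) 28 \left(- \frac{1}{97}\right) = \left(-1176\right) \left(- \frac{1}{97}\right) = \frac{1176}{97}$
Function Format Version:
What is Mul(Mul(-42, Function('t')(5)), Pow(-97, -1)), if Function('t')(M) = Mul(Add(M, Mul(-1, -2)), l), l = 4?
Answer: Rational(1176, 97) ≈ 12.124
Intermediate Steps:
Function('t')(M) = Add(8, Mul(4, M)) (Function('t')(M) = Mul(Add(M, Mul(-1, -2)), 4) = Mul(Add(M, 2), 4) = Mul(Add(2, M), 4) = Add(8, Mul(4, M)))
Mul(Mul(-42, Function('t')(5)), Pow(-97, -1)) = Mul(Mul(-42, Add(8, Mul(4, 5))), Pow(-97, -1)) = Mul(Mul(-42, Add(8, 20)), Rational(-1, 97)) = Mul(Mul(-42, 28), Rational(-1, 97)) = Mul(-1176, Rational(-1, 97)) = Rational(1176, 97)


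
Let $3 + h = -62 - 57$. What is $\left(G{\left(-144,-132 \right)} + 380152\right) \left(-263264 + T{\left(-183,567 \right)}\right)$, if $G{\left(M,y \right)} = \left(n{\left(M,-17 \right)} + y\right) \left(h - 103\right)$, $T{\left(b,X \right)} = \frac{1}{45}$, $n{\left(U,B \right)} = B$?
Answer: $- \frac{4900781364083}{45} \approx -1.0891 \cdot 10^{11}$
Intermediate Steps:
$T{\left(b,X \right)} = \frac{1}{45}$
$h = -122$ ($h = -3 - 119 = -122$)
$G{\left(M,y \right)} = 3825 - 225 y$ ($G{\left(M,y \right)} = \left(-17 + y\right) \left(-122 - 103\right) = \left(-17 + y\right) \left(-225\right) = 3825 - 225 y$)
$\left(G{\left(-144,-132 \right)} + 380152\right) \left(-263264 + T{\left(-183,567 \right)}\right) = \left(\left(3825 - -29700\right) + 380152\right) \left(-263264 + \frac{1}{45}\right) = \left(\left(3825 + 29700\right) + 380152\right) \left(- \frac{11846879}{45}\right) = \left(33525 + 380152\right) \left(- \frac{11846879}{45}\right) = 413677 \left(- \frac{11846879}{45}\right) = - \frac{4900781364083}{45}$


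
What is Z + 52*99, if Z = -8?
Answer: 5140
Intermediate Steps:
Z + 52*99 = -8 + 52*99 = -8 + 5148 = 5140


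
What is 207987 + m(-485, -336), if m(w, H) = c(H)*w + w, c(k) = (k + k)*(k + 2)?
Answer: -108649778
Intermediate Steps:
c(k) = 2*k*(2 + k) (c(k) = (2*k)*(2 + k) = 2*k*(2 + k))
m(w, H) = w + 2*H*w*(2 + H) (m(w, H) = (2*H*(2 + H))*w + w = 2*H*w*(2 + H) + w = w + 2*H*w*(2 + H))
207987 + m(-485, -336) = 207987 - 485*(1 + 2*(-336)*(2 - 336)) = 207987 - 485*(1 + 2*(-336)*(-334)) = 207987 - 485*(1 + 224448) = 207987 - 485*224449 = 207987 - 108857765 = -108649778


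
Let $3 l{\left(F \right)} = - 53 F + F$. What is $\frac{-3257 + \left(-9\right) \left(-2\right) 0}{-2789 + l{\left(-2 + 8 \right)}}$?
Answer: $\frac{3257}{2893} \approx 1.1258$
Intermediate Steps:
$l{\left(F \right)} = - \frac{52 F}{3}$ ($l{\left(F \right)} = \frac{- 53 F + F}{3} = \frac{\left(-52\right) F}{3} = - \frac{52 F}{3}$)
$\frac{-3257 + \left(-9\right) \left(-2\right) 0}{-2789 + l{\left(-2 + 8 \right)}} = \frac{-3257 + \left(-9\right) \left(-2\right) 0}{-2789 - \frac{52 \left(-2 + 8\right)}{3}} = \frac{-3257 + 18 \cdot 0}{-2789 - 104} = \frac{-3257 + 0}{-2789 - 104} = - \frac{3257}{-2893} = \left(-3257\right) \left(- \frac{1}{2893}\right) = \frac{3257}{2893}$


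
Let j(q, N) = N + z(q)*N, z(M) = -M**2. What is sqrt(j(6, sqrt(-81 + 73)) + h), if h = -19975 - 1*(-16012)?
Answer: sqrt(-3963 - 70*I*sqrt(2)) ≈ 0.7862 - 62.957*I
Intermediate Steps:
h = -3963 (h = -19975 + 16012 = -3963)
j(q, N) = N - N*q**2 (j(q, N) = N + (-q**2)*N = N - N*q**2)
sqrt(j(6, sqrt(-81 + 73)) + h) = sqrt(sqrt(-81 + 73)*(1 - 1*6**2) - 3963) = sqrt(sqrt(-8)*(1 - 1*36) - 3963) = sqrt((2*I*sqrt(2))*(1 - 36) - 3963) = sqrt((2*I*sqrt(2))*(-35) - 3963) = sqrt(-70*I*sqrt(2) - 3963) = sqrt(-3963 - 70*I*sqrt(2))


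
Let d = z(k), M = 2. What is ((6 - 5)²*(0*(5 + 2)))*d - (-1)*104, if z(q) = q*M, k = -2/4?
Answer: 104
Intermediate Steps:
k = -½ (k = -2*¼ = -½ ≈ -0.50000)
z(q) = 2*q (z(q) = q*2 = 2*q)
d = -1 (d = 2*(-½) = -1)
((6 - 5)²*(0*(5 + 2)))*d - (-1)*104 = ((6 - 5)²*(0*(5 + 2)))*(-1) - (-1)*104 = (1²*(0*7))*(-1) - 1*(-104) = (1*0)*(-1) + 104 = 0*(-1) + 104 = 0 + 104 = 104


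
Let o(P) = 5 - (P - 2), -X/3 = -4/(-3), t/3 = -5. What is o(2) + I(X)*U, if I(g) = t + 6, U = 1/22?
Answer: 101/22 ≈ 4.5909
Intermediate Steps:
t = -15 (t = 3*(-5) = -15)
U = 1/22 ≈ 0.045455
X = -4 (X = -(-12)/(-3) = -(-12)*(-1)/3 = -3*4/3 = -4)
I(g) = -9 (I(g) = -15 + 6 = -9)
o(P) = 7 - P (o(P) = 5 - (-2 + P) = 5 + (2 - P) = 7 - P)
o(2) + I(X)*U = (7 - 1*2) - 9*1/22 = (7 - 2) - 9/22 = 5 - 9/22 = 101/22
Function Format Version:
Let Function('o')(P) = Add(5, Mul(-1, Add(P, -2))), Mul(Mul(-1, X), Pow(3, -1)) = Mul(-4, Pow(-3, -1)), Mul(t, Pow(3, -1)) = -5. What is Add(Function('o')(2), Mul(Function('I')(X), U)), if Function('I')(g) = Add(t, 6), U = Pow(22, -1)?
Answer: Rational(101, 22) ≈ 4.5909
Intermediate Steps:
t = -15 (t = Mul(3, -5) = -15)
U = Rational(1, 22) ≈ 0.045455
X = -4 (X = Mul(-3, Mul(-4, Pow(-3, -1))) = Mul(-3, Mul(-4, Rational(-1, 3))) = Mul(-3, Rational(4, 3)) = -4)
Function('I')(g) = -9 (Function('I')(g) = Add(-15, 6) = -9)
Function('o')(P) = Add(7, Mul(-1, P)) (Function('o')(P) = Add(5, Mul(-1, Add(-2, P))) = Add(5, Add(2, Mul(-1, P))) = Add(7, Mul(-1, P)))
Add(Function('o')(2), Mul(Function('I')(X), U)) = Add(Add(7, Mul(-1, 2)), Mul(-9, Rational(1, 22))) = Add(Add(7, -2), Rational(-9, 22)) = Add(5, Rational(-9, 22)) = Rational(101, 22)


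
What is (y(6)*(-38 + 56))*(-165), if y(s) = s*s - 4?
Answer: -95040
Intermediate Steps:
y(s) = -4 + s² (y(s) = s² - 4 = -4 + s²)
(y(6)*(-38 + 56))*(-165) = ((-4 + 6²)*(-38 + 56))*(-165) = ((-4 + 36)*18)*(-165) = (32*18)*(-165) = 576*(-165) = -95040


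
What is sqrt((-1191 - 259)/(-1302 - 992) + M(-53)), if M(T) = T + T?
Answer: I*sqrt(138622979)/1147 ≈ 10.265*I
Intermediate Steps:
M(T) = 2*T
sqrt((-1191 - 259)/(-1302 - 992) + M(-53)) = sqrt((-1191 - 259)/(-1302 - 992) + 2*(-53)) = sqrt(-1450/(-2294) - 106) = sqrt(-1450*(-1/2294) - 106) = sqrt(725/1147 - 106) = sqrt(-120857/1147) = I*sqrt(138622979)/1147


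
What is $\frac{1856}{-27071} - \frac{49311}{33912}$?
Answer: $- \frac{155315417}{102003528} \approx -1.5226$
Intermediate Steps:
$\frac{1856}{-27071} - \frac{49311}{33912} = 1856 \left(- \frac{1}{27071}\right) - \frac{5479}{3768} = - \frac{1856}{27071} - \frac{5479}{3768} = - \frac{155315417}{102003528}$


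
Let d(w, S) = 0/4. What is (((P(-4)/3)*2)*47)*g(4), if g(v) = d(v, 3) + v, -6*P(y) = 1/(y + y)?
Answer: 47/18 ≈ 2.6111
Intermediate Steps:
d(w, S) = 0 (d(w, S) = 0*(1/4) = 0)
P(y) = -1/(12*y) (P(y) = -1/(6*(y + y)) = -1/(2*y)/6 = -1/(12*y))
g(v) = v (g(v) = 0 + v = v)
(((P(-4)/3)*2)*47)*g(4) = ((((-1/12/(-4))/3)*2)*47)*4 = ((((-1/12*(-1/4))/3)*2)*47)*4 = ((((1/3)*(1/48))*2)*47)*4 = (((1/144)*2)*47)*4 = ((1/72)*47)*4 = (47/72)*4 = 47/18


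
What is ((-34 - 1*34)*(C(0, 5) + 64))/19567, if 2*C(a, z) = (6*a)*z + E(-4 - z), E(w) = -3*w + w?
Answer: -292/1151 ≈ -0.25369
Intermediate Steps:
E(w) = -2*w
C(a, z) = 4 + z + 3*a*z (C(a, z) = ((6*a)*z - 2*(-4 - z))/2 = (6*a*z + (8 + 2*z))/2 = (8 + 2*z + 6*a*z)/2 = 4 + z + 3*a*z)
((-34 - 1*34)*(C(0, 5) + 64))/19567 = ((-34 - 1*34)*((4 + 5 + 3*0*5) + 64))/19567 = ((-34 - 34)*((4 + 5 + 0) + 64))*(1/19567) = -68*(9 + 64)*(1/19567) = -68*73*(1/19567) = -4964*1/19567 = -292/1151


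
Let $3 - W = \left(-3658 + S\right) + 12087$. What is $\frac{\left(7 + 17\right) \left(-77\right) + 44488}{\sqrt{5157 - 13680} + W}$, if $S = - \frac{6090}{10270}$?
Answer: $- \frac{94730315043260}{18720386681179} - \frac{33730233420 i \sqrt{947}}{18720386681179} \approx -5.0603 - 0.055447 i$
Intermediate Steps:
$S = - \frac{609}{1027}$ ($S = \left(-6090\right) \frac{1}{10270} = - \frac{609}{1027} \approx -0.59299$)
$W = - \frac{8652893}{1027}$ ($W = 3 - \left(\left(-3658 - \frac{609}{1027}\right) + 12087\right) = 3 - \left(- \frac{3757375}{1027} + 12087\right) = 3 - \frac{8655974}{1027} = - \frac{8652893}{1027} \approx -8425.4$)
$\frac{\left(7 + 17\right) \left(-77\right) + 44488}{\sqrt{5157 - 13680} + W} = \frac{\left(7 + 17\right) \left(-77\right) + 44488}{\sqrt{5157 - 13680} - \frac{8652893}{1027}} = \frac{24 \left(-77\right) + 44488}{\sqrt{-8523} - \frac{8652893}{1027}} = \frac{-1848 + 44488}{3 i \sqrt{947} - \frac{8652893}{1027}} = \frac{42640}{- \frac{8652893}{1027} + 3 i \sqrt{947}}$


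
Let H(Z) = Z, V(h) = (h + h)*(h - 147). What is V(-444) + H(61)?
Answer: 524869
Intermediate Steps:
V(h) = 2*h*(-147 + h) (V(h) = (2*h)*(-147 + h) = 2*h*(-147 + h))
V(-444) + H(61) = 2*(-444)*(-147 - 444) + 61 = 2*(-444)*(-591) + 61 = 524808 + 61 = 524869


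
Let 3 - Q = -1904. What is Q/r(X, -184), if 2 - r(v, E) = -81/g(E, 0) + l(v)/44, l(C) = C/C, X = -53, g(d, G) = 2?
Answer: 83908/1869 ≈ 44.895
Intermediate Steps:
Q = 1907 (Q = 3 - 1*(-1904) = 3 + 1904 = 1907)
l(C) = 1
r(v, E) = 1869/44 (r(v, E) = 2 - (-81/2 + 1/44) = 2 - 1*(-1781/44) = 2 + 1781/44 = 1869/44)
Q/r(X, -184) = 1907/(1869/44) = 1907*(44/1869) = 83908/1869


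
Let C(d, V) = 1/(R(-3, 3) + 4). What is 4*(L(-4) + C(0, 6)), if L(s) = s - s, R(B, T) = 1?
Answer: ⅘ ≈ 0.80000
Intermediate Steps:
L(s) = 0
C(d, V) = ⅕ (C(d, V) = 1/(1 + 4) = 1/5 = ⅕)
4*(L(-4) + C(0, 6)) = 4*(0 + ⅕) = 4*(⅕) = ⅘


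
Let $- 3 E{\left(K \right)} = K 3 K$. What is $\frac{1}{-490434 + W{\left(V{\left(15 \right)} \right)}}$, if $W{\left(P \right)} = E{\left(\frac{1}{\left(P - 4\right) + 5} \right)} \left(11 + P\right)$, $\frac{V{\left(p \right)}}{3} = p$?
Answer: $- \frac{529}{259439600} \approx -2.039 \cdot 10^{-6}$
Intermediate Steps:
$V{\left(p \right)} = 3 p$
$E{\left(K \right)} = - K^{2}$ ($E{\left(K \right)} = - \frac{K 3 K}{3} = - \frac{3 K K}{3} = - \frac{3 K^{2}}{3} = - K^{2}$)
$W{\left(P \right)} = - \frac{11 + P}{\left(1 + P\right)^{2}}$ ($W{\left(P \right)} = - \left(\frac{1}{\left(P - 4\right) + 5}\right)^{2} \left(11 + P\right) = - \left(\frac{1}{\left(-4 + P\right) + 5}\right)^{2} \left(11 + P\right) = - \left(\frac{1}{1 + P}\right)^{2} \left(11 + P\right) = - \frac{1}{\left(1 + P\right)^{2}} \left(11 + P\right) = - \frac{11 + P}{\left(1 + P\right)^{2}}$)
$\frac{1}{-490434 + W{\left(V{\left(15 \right)} \right)}} = \frac{1}{-490434 + \frac{-11 - 3 \cdot 15}{\left(1 + 3 \cdot 15\right)^{2}}} = \frac{1}{-490434 + \frac{-11 - 45}{\left(1 + 45\right)^{2}}} = \frac{1}{-490434 + \frac{-11 - 45}{2116}} = \frac{1}{-490434 + \frac{1}{2116} \left(-56\right)} = \frac{1}{-490434 - \frac{14}{529}} = \frac{1}{- \frac{259439600}{529}} = - \frac{529}{259439600}$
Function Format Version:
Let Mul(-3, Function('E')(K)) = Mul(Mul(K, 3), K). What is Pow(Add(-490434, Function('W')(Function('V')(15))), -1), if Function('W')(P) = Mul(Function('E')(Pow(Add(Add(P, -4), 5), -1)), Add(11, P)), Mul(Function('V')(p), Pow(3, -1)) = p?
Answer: Rational(-529, 259439600) ≈ -2.0390e-6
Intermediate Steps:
Function('V')(p) = Mul(3, p)
Function('E')(K) = Mul(-1, Pow(K, 2)) (Function('E')(K) = Mul(Rational(-1, 3), Mul(Mul(K, 3), K)) = Mul(Rational(-1, 3), Mul(Mul(3, K), K)) = Mul(Rational(-1, 3), Mul(3, Pow(K, 2))) = Mul(-1, Pow(K, 2)))
Function('W')(P) = Mul(-1, Pow(Add(1, P), -2), Add(11, P)) (Function('W')(P) = Mul(Mul(-1, Pow(Pow(Add(Add(P, -4), 5), -1), 2)), Add(11, P)) = Mul(Mul(-1, Pow(Pow(Add(Add(-4, P), 5), -1), 2)), Add(11, P)) = Mul(Mul(-1, Pow(Pow(Add(1, P), -1), 2)), Add(11, P)) = Mul(Mul(-1, Pow(Add(1, P), -2)), Add(11, P)) = Mul(-1, Pow(Add(1, P), -2), Add(11, P)))
Pow(Add(-490434, Function('W')(Function('V')(15))), -1) = Pow(Add(-490434, Mul(Pow(Add(1, Mul(3, 15)), -2), Add(-11, Mul(-1, Mul(3, 15))))), -1) = Pow(Add(-490434, Mul(Pow(Add(1, 45), -2), Add(-11, Mul(-1, 45)))), -1) = Pow(Add(-490434, Mul(Pow(46, -2), Add(-11, -45))), -1) = Pow(Add(-490434, Mul(Rational(1, 2116), -56)), -1) = Pow(Add(-490434, Rational(-14, 529)), -1) = Pow(Rational(-259439600, 529), -1) = Rational(-529, 259439600)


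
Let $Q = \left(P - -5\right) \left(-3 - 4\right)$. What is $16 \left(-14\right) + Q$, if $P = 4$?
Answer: $-287$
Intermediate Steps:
$Q = -63$ ($Q = \left(4 - -5\right) \left(-3 - 4\right) = \left(4 + 5\right) \left(-7\right) = 9 \left(-7\right) = -63$)
$16 \left(-14\right) + Q = 16 \left(-14\right) - 63 = -224 - 63 = -287$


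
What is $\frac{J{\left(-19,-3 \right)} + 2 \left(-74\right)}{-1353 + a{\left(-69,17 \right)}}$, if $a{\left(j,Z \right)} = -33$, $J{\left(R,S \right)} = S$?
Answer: $\frac{151}{1386} \approx 0.10895$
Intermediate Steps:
$\frac{J{\left(-19,-3 \right)} + 2 \left(-74\right)}{-1353 + a{\left(-69,17 \right)}} = \frac{-3 + 2 \left(-74\right)}{-1353 - 33} = \frac{-3 - 148}{-1386} = \left(-151\right) \left(- \frac{1}{1386}\right) = \frac{151}{1386}$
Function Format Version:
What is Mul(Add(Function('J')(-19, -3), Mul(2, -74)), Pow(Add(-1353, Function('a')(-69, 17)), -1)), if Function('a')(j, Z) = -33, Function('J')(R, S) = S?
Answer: Rational(151, 1386) ≈ 0.10895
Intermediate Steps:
Mul(Add(Function('J')(-19, -3), Mul(2, -74)), Pow(Add(-1353, Function('a')(-69, 17)), -1)) = Mul(Add(-3, Mul(2, -74)), Pow(Add(-1353, -33), -1)) = Mul(Add(-3, -148), Pow(-1386, -1)) = Mul(-151, Rational(-1, 1386)) = Rational(151, 1386)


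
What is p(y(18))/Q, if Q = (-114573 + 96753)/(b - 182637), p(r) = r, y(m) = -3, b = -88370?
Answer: -24637/540 ≈ -45.624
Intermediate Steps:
Q = 1620/24637 (Q = (-114573 + 96753)/(-88370 - 182637) = -17820/(-271007) = -17820*(-1/271007) = 1620/24637 ≈ 0.065755)
p(y(18))/Q = -3/1620/24637 = -3*24637/1620 = -24637/540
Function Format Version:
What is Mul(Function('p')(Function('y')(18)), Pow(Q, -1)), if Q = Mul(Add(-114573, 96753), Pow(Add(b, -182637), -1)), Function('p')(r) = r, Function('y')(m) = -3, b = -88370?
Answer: Rational(-24637, 540) ≈ -45.624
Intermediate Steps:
Q = Rational(1620, 24637) (Q = Mul(Add(-114573, 96753), Pow(Add(-88370, -182637), -1)) = Mul(-17820, Pow(-271007, -1)) = Mul(-17820, Rational(-1, 271007)) = Rational(1620, 24637) ≈ 0.065755)
Mul(Function('p')(Function('y')(18)), Pow(Q, -1)) = Mul(-3, Pow(Rational(1620, 24637), -1)) = Mul(-3, Rational(24637, 1620)) = Rational(-24637, 540)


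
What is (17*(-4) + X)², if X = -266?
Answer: 111556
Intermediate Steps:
(17*(-4) + X)² = (17*(-4) - 266)² = (-68 - 266)² = (-334)² = 111556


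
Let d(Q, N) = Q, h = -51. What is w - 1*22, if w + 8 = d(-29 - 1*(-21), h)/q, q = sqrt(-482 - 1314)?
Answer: -30 + 4*I*sqrt(449)/449 ≈ -30.0 + 0.18877*I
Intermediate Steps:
q = 2*I*sqrt(449) (q = sqrt(-1796) = 2*I*sqrt(449) ≈ 42.379*I)
w = -8 + 4*I*sqrt(449)/449 (w = -8 + (-29 - 1*(-21))/((2*I*sqrt(449))) = -8 + (-29 + 21)*(-I*sqrt(449)/898) = -8 - (-4)*I*sqrt(449)/449 = -8 + 4*I*sqrt(449)/449 ≈ -8.0 + 0.18877*I)
w - 1*22 = (-8 + 4*I*sqrt(449)/449) - 1*22 = (-8 + 4*I*sqrt(449)/449) - 22 = -30 + 4*I*sqrt(449)/449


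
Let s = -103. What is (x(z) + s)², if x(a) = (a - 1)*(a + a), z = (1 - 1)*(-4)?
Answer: 10609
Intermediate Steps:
z = 0 (z = 0*(-4) = 0)
x(a) = 2*a*(-1 + a) (x(a) = (-1 + a)*(2*a) = 2*a*(-1 + a))
(x(z) + s)² = (2*0*(-1 + 0) - 103)² = (2*0*(-1) - 103)² = (0 - 103)² = (-103)² = 10609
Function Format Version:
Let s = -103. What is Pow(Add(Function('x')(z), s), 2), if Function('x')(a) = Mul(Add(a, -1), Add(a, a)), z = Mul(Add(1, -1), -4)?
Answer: 10609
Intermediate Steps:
z = 0 (z = Mul(0, -4) = 0)
Function('x')(a) = Mul(2, a, Add(-1, a)) (Function('x')(a) = Mul(Add(-1, a), Mul(2, a)) = Mul(2, a, Add(-1, a)))
Pow(Add(Function('x')(z), s), 2) = Pow(Add(Mul(2, 0, Add(-1, 0)), -103), 2) = Pow(Add(Mul(2, 0, -1), -103), 2) = Pow(Add(0, -103), 2) = Pow(-103, 2) = 10609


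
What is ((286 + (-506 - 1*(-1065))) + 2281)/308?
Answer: 1563/154 ≈ 10.149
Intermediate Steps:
((286 + (-506 - 1*(-1065))) + 2281)/308 = ((286 + (-506 + 1065)) + 2281)*(1/308) = ((286 + 559) + 2281)*(1/308) = (845 + 2281)*(1/308) = 3126*(1/308) = 1563/154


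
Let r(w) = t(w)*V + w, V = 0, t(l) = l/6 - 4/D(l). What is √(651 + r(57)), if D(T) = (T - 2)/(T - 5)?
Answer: 2*√177 ≈ 26.608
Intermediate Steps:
D(T) = (-2 + T)/(-5 + T)
t(l) = l/6 - 4*(-5 + l)/(-2 + l)
r(w) = w (r(w) = ((120 + w² - 26*w)/(6*(-2 + w)))*0 + w = 0 + w = w)
√(651 + r(57)) = √(651 + 57) = √708 = 2*√177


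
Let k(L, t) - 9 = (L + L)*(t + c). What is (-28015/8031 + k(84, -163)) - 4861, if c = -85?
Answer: -373598011/8031 ≈ -46520.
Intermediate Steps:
k(L, t) = 9 + 2*L*(-85 + t) (k(L, t) = 9 + (L + L)*(t - 85) = 9 + (2*L)*(-85 + t) = 9 + 2*L*(-85 + t))
(-28015/8031 + k(84, -163)) - 4861 = (-28015/8031 + (9 - 170*84 + 2*84*(-163))) - 4861 = (-28015*1/8031 + (9 - 14280 - 27384)) - 4861 = (-28015/8031 - 41655) - 4861 = -334559320/8031 - 4861 = -373598011/8031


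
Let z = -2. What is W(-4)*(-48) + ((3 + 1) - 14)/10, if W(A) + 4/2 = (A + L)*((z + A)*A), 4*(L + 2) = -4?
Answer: 8159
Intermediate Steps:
L = -3 (L = -2 + (1/4)*(-4) = -2 - 1 = -3)
W(A) = -2 + A*(-3 + A)*(-2 + A) (W(A) = -2 + (A - 3)*((-2 + A)*A) = -2 + (-3 + A)*(A*(-2 + A)) = -2 + A*(-3 + A)*(-2 + A))
W(-4)*(-48) + ((3 + 1) - 14)/10 = (-2 + (-4)**3 - 5*(-4)**2 + 6*(-4))*(-48) + ((3 + 1) - 14)/10 = (-2 - 64 - 5*16 - 24)*(-48) + (4 - 14)*(1/10) = (-2 - 64 - 80 - 24)*(-48) - 10*1/10 = -170*(-48) - 1 = 8160 - 1 = 8159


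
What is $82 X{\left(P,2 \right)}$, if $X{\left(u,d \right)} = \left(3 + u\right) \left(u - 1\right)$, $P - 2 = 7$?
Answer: $7872$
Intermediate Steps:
$P = 9$ ($P = 2 + 7 = 9$)
$X{\left(u,d \right)} = \left(-1 + u\right) \left(3 + u\right)$ ($X{\left(u,d \right)} = \left(3 + u\right) \left(-1 + u\right) = \left(-1 + u\right) \left(3 + u\right)$)
$82 X{\left(P,2 \right)} = 82 \left(-3 + 9^{2} + 2 \cdot 9\right) = 82 \left(-3 + 81 + 18\right) = 82 \cdot 96 = 7872$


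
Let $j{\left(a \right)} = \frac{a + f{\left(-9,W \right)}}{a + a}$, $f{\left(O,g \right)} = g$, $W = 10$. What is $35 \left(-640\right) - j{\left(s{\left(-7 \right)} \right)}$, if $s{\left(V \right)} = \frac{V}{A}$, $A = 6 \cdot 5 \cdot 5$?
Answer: $- \frac{312107}{14} \approx -22293.0$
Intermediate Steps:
$A = 150$ ($A = 30 \cdot 5 = 150$)
$s{\left(V \right)} = \frac{V}{150}$
$j{\left(a \right)} = \frac{10 + a}{2 a}$ ($j{\left(a \right)} = \frac{a + 10}{a + a} = \frac{10 + a}{2 a}$)
$35 \left(-640\right) - j{\left(s{\left(-7 \right)} \right)} = 35 \left(-640\right) - \frac{10 + \frac{1}{150} \left(-7\right)}{2 \cdot \frac{1}{150} \left(-7\right)} = -22400 - \frac{10 - \frac{7}{150}}{2 \left(- \frac{7}{150}\right)} = -22400 - \frac{1}{2} \left(- \frac{150}{7}\right) \frac{1493}{150} = -22400 - - \frac{1493}{14} = -22400 + \frac{1493}{14} = - \frac{312107}{14}$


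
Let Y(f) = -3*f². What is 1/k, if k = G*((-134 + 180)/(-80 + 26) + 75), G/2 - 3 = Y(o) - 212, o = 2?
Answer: -27/884884 ≈ -3.0512e-5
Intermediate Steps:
G = -442 (G = 6 + 2*(-3*2² - 212) = 6 + 2*(-3*4 - 212) = 6 + 2*(-12 - 212) = 6 + 2*(-224) = 6 - 448 = -442)
k = -884884/27 (k = -442*((-134 + 180)/(-80 + 26) + 75) = -442*(46/(-54) + 75) = -442*(46*(-1/54) + 75) = -442*(-23/27 + 75) = -442*2002/27 = -884884/27 ≈ -32774.)
1/k = 1/(-884884/27) = -27/884884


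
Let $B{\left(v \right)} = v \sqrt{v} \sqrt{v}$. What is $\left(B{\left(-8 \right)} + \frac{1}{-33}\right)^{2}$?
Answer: $\frac{4456321}{1089} \approx 4092.1$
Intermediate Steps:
$B{\left(v \right)} = v^{2}$ ($B{\left(v \right)} = v^{\frac{3}{2}} \sqrt{v} = v^{2}$)
$\left(B{\left(-8 \right)} + \frac{1}{-33}\right)^{2} = \left(\left(-8\right)^{2} + \frac{1}{-33}\right)^{2} = \left(64 - \frac{1}{33}\right)^{2} = \left(\frac{2111}{33}\right)^{2} = \frac{4456321}{1089}$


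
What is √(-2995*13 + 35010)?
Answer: 5*I*√157 ≈ 62.65*I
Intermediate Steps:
√(-2995*13 + 35010) = √(-38935 + 35010) = √(-3925) = 5*I*√157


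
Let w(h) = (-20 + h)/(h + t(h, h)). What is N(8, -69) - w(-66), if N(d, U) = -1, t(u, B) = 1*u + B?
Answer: -142/99 ≈ -1.4343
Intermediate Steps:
t(u, B) = B + u (t(u, B) = u + B = B + u)
w(h) = (-20 + h)/(3*h) (w(h) = (-20 + h)/(h + (h + h)) = (-20 + h)/(h + 2*h) = (-20 + h)/((3*h)) = (-20 + h)*(1/(3*h)) = (-20 + h)/(3*h))
N(8, -69) - w(-66) = -1 - (-20 - 66)/(3*(-66)) = -1 - (-1)*(-86)/(3*66) = -1 - 1*43/99 = -1 - 43/99 = -142/99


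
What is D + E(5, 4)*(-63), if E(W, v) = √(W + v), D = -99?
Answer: -288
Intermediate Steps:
D + E(5, 4)*(-63) = -99 + √(5 + 4)*(-63) = -99 + √9*(-63) = -99 + 3*(-63) = -99 - 189 = -288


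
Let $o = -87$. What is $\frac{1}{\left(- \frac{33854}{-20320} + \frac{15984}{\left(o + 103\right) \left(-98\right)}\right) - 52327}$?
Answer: $- \frac{497840}{26054719177} \approx -1.9107 \cdot 10^{-5}$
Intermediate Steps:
$\frac{1}{\left(- \frac{33854}{-20320} + \frac{15984}{\left(o + 103\right) \left(-98\right)}\right) - 52327} = \frac{1}{\left(- \frac{33854}{-20320} + \frac{15984}{\left(-87 + 103\right) \left(-98\right)}\right) - 52327} = \frac{1}{\left(\left(-33854\right) \left(- \frac{1}{20320}\right) + \frac{15984}{16 \left(-98\right)}\right) - 52327} = \frac{1}{\left(\frac{16927}{10160} + \frac{15984}{-1568}\right) - 52327} = \frac{1}{\left(\frac{16927}{10160} + 15984 \left(- \frac{1}{1568}\right)\right) - 52327} = \frac{1}{\left(\frac{16927}{10160} - \frac{999}{98}\right) - 52327} = \frac{1}{- \frac{4245497}{497840} - 52327} = \frac{1}{- \frac{26054719177}{497840}} = - \frac{497840}{26054719177}$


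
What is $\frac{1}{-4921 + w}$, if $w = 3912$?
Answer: $- \frac{1}{1009} \approx -0.00099108$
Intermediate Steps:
$\frac{1}{-4921 + w} = \frac{1}{-4921 + 3912} = \frac{1}{-1009} = - \frac{1}{1009}$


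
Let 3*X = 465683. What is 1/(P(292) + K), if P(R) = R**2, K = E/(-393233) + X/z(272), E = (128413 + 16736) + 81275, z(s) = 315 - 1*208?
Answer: 126227793/10945735783387 ≈ 1.1532e-5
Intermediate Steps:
X = 465683/3 (X = (1/3)*465683 = 465683/3 ≈ 1.5523e+5)
z(s) = 107 (z(s) = 315 - 208 = 107)
E = 226424 (E = 145149 + 81275 = 226424)
K = 183049241035/126227793 (K = 226424/(-393233) + (465683/3)/107 = 226424*(-1/393233) + (465683/3)*(1/107) = -226424/393233 + 465683/321 = 183049241035/126227793 ≈ 1450.2)
1/(P(292) + K) = 1/(292**2 + 183049241035/126227793) = 1/(85264 + 183049241035/126227793) = 1/(10945735783387/126227793) = 126227793/10945735783387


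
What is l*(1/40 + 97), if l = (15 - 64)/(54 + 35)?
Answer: -190169/3560 ≈ -53.418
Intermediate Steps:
l = -49/89 ≈ -0.55056
l*(1/40 + 97) = -49*(1/40 + 97)/89 = -49/89*3881/40 = -190169/3560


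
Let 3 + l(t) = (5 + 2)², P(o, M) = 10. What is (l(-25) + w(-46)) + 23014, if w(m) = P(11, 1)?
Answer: 23070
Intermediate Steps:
w(m) = 10
l(t) = 46 (l(t) = -3 + (5 + 2)² = -3 + 7² = -3 + 49 = 46)
(l(-25) + w(-46)) + 23014 = (46 + 10) + 23014 = 56 + 23014 = 23070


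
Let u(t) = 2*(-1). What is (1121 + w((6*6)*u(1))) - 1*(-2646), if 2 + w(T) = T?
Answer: 3693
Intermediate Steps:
u(t) = -2
w(T) = -2 + T
(1121 + w((6*6)*u(1))) - 1*(-2646) = (1121 + (-2 + (6*6)*(-2))) - 1*(-2646) = (1121 + (-2 + 36*(-2))) + 2646 = (1121 + (-2 - 72)) + 2646 = (1121 - 74) + 2646 = 1047 + 2646 = 3693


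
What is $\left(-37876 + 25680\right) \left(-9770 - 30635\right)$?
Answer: $492779380$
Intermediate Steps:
$\left(-37876 + 25680\right) \left(-9770 - 30635\right) = \left(-12196\right) \left(-40405\right) = 492779380$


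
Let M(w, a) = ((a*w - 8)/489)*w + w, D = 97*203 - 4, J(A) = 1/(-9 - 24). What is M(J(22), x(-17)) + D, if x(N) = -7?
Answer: 10483725047/532521 ≈ 19687.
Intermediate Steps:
J(A) = -1/33 (J(A) = 1/(-33) = -1/33)
D = 19687 (D = 19691 - 4 = 19687)
M(w, a) = w + w*(-8/489 + a*w/489) (M(w, a) = ((-8 + a*w)*(1/489))*w + w = (-8/489 + a*w/489)*w + w = w*(-8/489 + a*w/489) + w = w + w*(-8/489 + a*w/489))
M(J(22), x(-17)) + D = (1/489)*(-1/33)*(481 - 7*(-1/33)) + 19687 = (1/489)*(-1/33)*(481 + 7/33) + 19687 = (1/489)*(-1/33)*(15880/33) + 19687 = -15880/532521 + 19687 = 10483725047/532521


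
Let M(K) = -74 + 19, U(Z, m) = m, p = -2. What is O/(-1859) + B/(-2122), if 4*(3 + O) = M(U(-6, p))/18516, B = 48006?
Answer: -3304616674861/146083759536 ≈ -22.621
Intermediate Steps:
M(K) = -55
O = -222247/74064 (O = -3 + (-55/18516)/4 = -3 + (-55*1/18516)/4 = -3 + (¼)*(-55/18516) = -3 - 55/74064 = -222247/74064 ≈ -3.0007)
O/(-1859) + B/(-2122) = -222247/74064/(-1859) + 48006/(-2122) = -222247/74064*(-1/1859) + 48006*(-1/2122) = 222247/137684976 - 24003/1061 = -3304616674861/146083759536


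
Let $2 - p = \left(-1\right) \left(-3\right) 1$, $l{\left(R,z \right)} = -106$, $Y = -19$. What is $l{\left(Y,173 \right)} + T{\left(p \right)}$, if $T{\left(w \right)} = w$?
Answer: $-107$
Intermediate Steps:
$p = -1$ ($p = 2 - \left(-1\right) \left(-3\right) 1 = 2 - 3 \cdot 1 = 2 - 3 = -1$)
$l{\left(Y,173 \right)} + T{\left(p \right)} = -106 - 1 = -107$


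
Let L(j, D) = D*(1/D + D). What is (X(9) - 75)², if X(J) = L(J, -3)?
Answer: 4225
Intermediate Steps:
L(j, D) = D*(D + 1/D)
X(J) = 10 (X(J) = 1 + (-3)² = 1 + 9 = 10)
(X(9) - 75)² = (10 - 75)² = (-65)² = 4225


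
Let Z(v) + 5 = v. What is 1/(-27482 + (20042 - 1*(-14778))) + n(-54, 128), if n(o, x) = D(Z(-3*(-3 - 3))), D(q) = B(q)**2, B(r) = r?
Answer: 1240123/7338 ≈ 169.00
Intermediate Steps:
Z(v) = -5 + v
D(q) = q**2
n(o, x) = 169 (n(o, x) = (-5 - 3*(-3 - 3))**2 = (-5 - 3*(-6))**2 = (-5 + 18)**2 = 13**2 = 169)
1/(-27482 + (20042 - 1*(-14778))) + n(-54, 128) = 1/(-27482 + (20042 - 1*(-14778))) + 169 = 1/(-27482 + (20042 + 14778)) + 169 = 1/(-27482 + 34820) + 169 = 1/7338 + 169 = 1240123/7338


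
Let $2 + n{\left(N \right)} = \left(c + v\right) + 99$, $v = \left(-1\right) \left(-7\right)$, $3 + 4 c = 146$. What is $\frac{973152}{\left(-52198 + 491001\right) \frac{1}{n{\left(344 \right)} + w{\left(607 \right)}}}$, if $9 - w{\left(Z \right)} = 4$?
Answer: $\frac{140863752}{438803} \approx 321.02$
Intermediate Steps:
$c = \frac{143}{4}$ ($c = - \frac{3}{4} + \frac{1}{4} \cdot 146 = - \frac{3}{4} + \frac{73}{2} = \frac{143}{4} \approx 35.75$)
$w{\left(Z \right)} = 5$ ($w{\left(Z \right)} = 9 - 4 = 5$)
$v = 7$
$n{\left(N \right)} = \frac{559}{4}$ ($n{\left(N \right)} = -2 + \left(\left(\frac{143}{4} + 7\right) + 99\right) = -2 + \left(\frac{171}{4} + 99\right) = -2 + \frac{567}{4} = \frac{559}{4}$)
$\frac{973152}{\left(-52198 + 491001\right) \frac{1}{n{\left(344 \right)} + w{\left(607 \right)}}} = \frac{973152}{\left(-52198 + 491001\right) \frac{1}{\frac{559}{4} + 5}} = \frac{973152}{438803 \frac{1}{\frac{579}{4}}} = \frac{973152}{438803 \cdot \frac{4}{579}} = \frac{973152}{\frac{1755212}{579}} = 973152 \cdot \frac{579}{1755212} = \frac{140863752}{438803}$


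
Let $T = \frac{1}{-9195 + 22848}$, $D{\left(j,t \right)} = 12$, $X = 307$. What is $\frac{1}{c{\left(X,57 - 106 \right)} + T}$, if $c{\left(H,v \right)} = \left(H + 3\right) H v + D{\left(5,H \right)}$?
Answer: $- \frac{13653}{63668280653} \approx -2.1444 \cdot 10^{-7}$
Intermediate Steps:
$T = \frac{1}{13653} \approx 7.3244 \cdot 10^{-5}$
$c{\left(H,v \right)} = 12 + H v \left(3 + H\right)$ ($c{\left(H,v \right)} = \left(H + 3\right) H v + 12 = \left(3 + H\right) H v + 12 = H \left(3 + H\right) v + 12 = H v \left(3 + H\right) + 12 = 12 + H v \left(3 + H\right)$)
$\frac{1}{c{\left(X,57 - 106 \right)} + T} = \frac{1}{\left(12 + \left(57 - 106\right) 307^{2} + 3 \cdot 307 \left(57 - 106\right)\right) + \frac{1}{13653}} = \frac{1}{\left(12 + \left(57 - 106\right) 94249 + 3 \cdot 307 \left(57 - 106\right)\right) + \frac{1}{13653}} = \frac{1}{\left(12 - 4618201 + 3 \cdot 307 \left(-49\right)\right) + \frac{1}{13653}} = \frac{1}{\left(12 - 4618201 - 45129\right) + \frac{1}{13653}} = \frac{1}{-4663318 + \frac{1}{13653}} = \frac{1}{- \frac{63668280653}{13653}} = - \frac{13653}{63668280653}$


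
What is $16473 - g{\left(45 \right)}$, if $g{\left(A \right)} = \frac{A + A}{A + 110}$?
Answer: $\frac{510645}{31} \approx 16472.0$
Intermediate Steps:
$g{\left(A \right)} = \frac{2 A}{110 + A}$
$16473 - g{\left(45 \right)} = 16473 - 2 \cdot 45 \frac{1}{110 + 45} = 16473 - 2 \cdot 45 \cdot \frac{1}{155} = 16473 - \frac{18}{31} = \frac{510645}{31}$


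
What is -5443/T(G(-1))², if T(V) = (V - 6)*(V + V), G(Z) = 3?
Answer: -5443/324 ≈ -16.799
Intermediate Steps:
T(V) = 2*V*(-6 + V) (T(V) = (-6 + V)*(2*V) = 2*V*(-6 + V))
-5443/T(G(-1))² = -5443*1/(36*(-6 + 3)²) = -5443/((2*3*(-3))²) = -5443/((-18)²) = -5443/324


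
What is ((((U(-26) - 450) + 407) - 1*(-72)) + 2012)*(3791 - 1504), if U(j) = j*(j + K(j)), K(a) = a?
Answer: 7759791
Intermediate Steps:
U(j) = 2*j² (U(j) = j*(j + j) = j*(2*j) = 2*j²)
((((U(-26) - 450) + 407) - 1*(-72)) + 2012)*(3791 - 1504) = ((((2*(-26)² - 450) + 407) - 1*(-72)) + 2012)*(3791 - 1504) = ((((2*676 - 450) + 407) + 72) + 2012)*2287 = ((((1352 - 450) + 407) + 72) + 2012)*2287 = (((902 + 407) + 72) + 2012)*2287 = ((1309 + 72) + 2012)*2287 = (1381 + 2012)*2287 = 3393*2287 = 7759791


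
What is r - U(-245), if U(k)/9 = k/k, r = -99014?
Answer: -99023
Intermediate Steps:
U(k) = 9 (U(k) = 9*(k/k) = 9*1 = 9)
r - U(-245) = -99014 - 1*9 = -99014 - 9 = -99023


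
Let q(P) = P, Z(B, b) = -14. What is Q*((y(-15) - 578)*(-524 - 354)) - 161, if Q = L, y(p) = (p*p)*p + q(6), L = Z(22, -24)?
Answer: -48516685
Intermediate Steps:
L = -14
y(p) = 6 + p**3 (y(p) = (p*p)*p + 6 = p**2*p + 6 = p**3 + 6 = 6 + p**3)
Q = -14
Q*((y(-15) - 578)*(-524 - 354)) - 161 = -14*((6 + (-15)**3) - 578)*(-524 - 354) - 161 = -14*((6 - 3375) - 578)*(-878) - 161 = -14*(-3369 - 578)*(-878) - 161 = -(-55258)*(-878) - 161 = -14*3465466 - 161 = -48516524 - 161 = -48516685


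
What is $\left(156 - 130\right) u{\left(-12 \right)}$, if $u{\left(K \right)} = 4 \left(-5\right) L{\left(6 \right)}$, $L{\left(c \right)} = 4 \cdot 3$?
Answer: $-6240$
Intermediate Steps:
$L{\left(c \right)} = 12$
$u{\left(K \right)} = -240$ ($u{\left(K \right)} = 4 \left(-5\right) 12 = \left(-20\right) 12 = -240$)
$\left(156 - 130\right) u{\left(-12 \right)} = \left(156 - 130\right) \left(-240\right) = 26 \left(-240\right) = -6240$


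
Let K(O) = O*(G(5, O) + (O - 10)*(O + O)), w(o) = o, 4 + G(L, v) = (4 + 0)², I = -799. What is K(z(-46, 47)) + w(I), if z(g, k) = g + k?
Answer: -805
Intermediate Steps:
G(L, v) = 12 (G(L, v) = -4 + (4 + 0)² = -4 + 4² = -4 + 16 = 12)
K(O) = O*(12 + 2*O*(-10 + O)) (K(O) = O*(12 + (O - 10)*(O + O)) = O*(12 + (-10 + O)*(2*O)) = O*(12 + 2*O*(-10 + O)))
K(z(-46, 47)) + w(I) = 2*(-46 + 47)*(6 + (-46 + 47)² - 10*(-46 + 47)) - 799 = 2*1*(6 + 1² - 10*1) - 799 = 2*1*(6 + 1 - 10) - 799 = 2*1*(-3) - 799 = -6 - 799 = -805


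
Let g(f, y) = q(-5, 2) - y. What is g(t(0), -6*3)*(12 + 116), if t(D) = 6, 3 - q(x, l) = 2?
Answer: 2432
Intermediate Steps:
q(x, l) = 1 (q(x, l) = 3 - 1*2 = 3 - 2 = 1)
g(f, y) = 1 - y
g(t(0), -6*3)*(12 + 116) = (1 - (-6)*3)*(12 + 116) = (1 - 1*(-18))*128 = (1 + 18)*128 = 19*128 = 2432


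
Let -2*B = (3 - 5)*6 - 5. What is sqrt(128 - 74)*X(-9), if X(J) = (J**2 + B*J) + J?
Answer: -27*sqrt(6)/2 ≈ -33.068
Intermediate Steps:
B = 17/2 (B = -((3 - 5)*6 - 5)/2 = -(-2*6 - 5)/2 = -(-12 - 5)/2 = -1/2*(-17) = 17/2 ≈ 8.5000)
X(J) = J**2 + 19*J/2 (X(J) = (J**2 + 17*J/2) + J = J**2 + 19*J/2)
sqrt(128 - 74)*X(-9) = sqrt(128 - 74)*((1/2)*(-9)*(19 + 2*(-9))) = sqrt(54)*((1/2)*(-9)*(19 - 18)) = (3*sqrt(6))*((1/2)*(-9)*1) = (3*sqrt(6))*(-9/2) = -27*sqrt(6)/2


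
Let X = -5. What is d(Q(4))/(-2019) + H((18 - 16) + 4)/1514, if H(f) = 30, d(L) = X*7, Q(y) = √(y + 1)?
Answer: 56780/1528383 ≈ 0.037150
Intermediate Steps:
Q(y) = √(1 + y)
d(L) = -35 (d(L) = -5*7 = -35)
d(Q(4))/(-2019) + H((18 - 16) + 4)/1514 = -35/(-2019) + 30/1514 = -35*(-1/2019) + 30*(1/1514) = 35/2019 + 15/757 = 56780/1528383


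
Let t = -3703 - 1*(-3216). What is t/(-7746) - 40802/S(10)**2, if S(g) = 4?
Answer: -79011125/30984 ≈ -2550.1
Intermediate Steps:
t = -487 (t = -3703 + 3216 = -487)
t/(-7746) - 40802/S(10)**2 = -487/(-7746) - 40802/(4**2) = -487*(-1/7746) - 40802/16 = 487/7746 - 40802*1/16 = 487/7746 - 20401/8 = -79011125/30984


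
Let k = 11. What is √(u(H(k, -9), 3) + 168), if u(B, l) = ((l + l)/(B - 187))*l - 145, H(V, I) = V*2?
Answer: √69245/55 ≈ 4.7844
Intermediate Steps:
H(V, I) = 2*V
u(B, l) = -145 + 2*l²/(-187 + B) (u(B, l) = ((2*l)/(-187 + B))*l - 145 = (2*l/(-187 + B))*l - 145 = 2*l²/(-187 + B) - 145 = -145 + 2*l²/(-187 + B))
√(u(H(k, -9), 3) + 168) = √((27115 - 290*11 + 2*3²)/(-187 + 2*11) + 168) = √((27115 - 145*22 + 2*9)/(-187 + 22) + 168) = √((27115 - 3190 + 18)/(-165) + 168) = √(-1/165*23943 + 168) = √(-7981/55 + 168) = √(1259/55) = √69245/55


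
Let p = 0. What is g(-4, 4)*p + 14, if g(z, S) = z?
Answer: 14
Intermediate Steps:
g(-4, 4)*p + 14 = -4*0 + 14 = 0 + 14 = 14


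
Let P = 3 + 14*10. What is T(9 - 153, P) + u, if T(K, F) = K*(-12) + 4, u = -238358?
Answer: -236626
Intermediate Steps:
P = 143 (P = 3 + 140 = 143)
T(K, F) = 4 - 12*K (T(K, F) = -12*K + 4 = 4 - 12*K)
T(9 - 153, P) + u = (4 - 12*(9 - 153)) - 238358 = (4 - 12*(-144)) - 238358 = (4 + 1728) - 238358 = 1732 - 238358 = -236626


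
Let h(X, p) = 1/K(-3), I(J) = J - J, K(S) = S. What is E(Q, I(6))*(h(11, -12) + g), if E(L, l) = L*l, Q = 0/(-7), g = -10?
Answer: 0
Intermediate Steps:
I(J) = 0
Q = 0 (Q = 0*(-⅐) = 0)
h(X, p) = -⅓ (h(X, p) = 1/(-3) = -⅓)
E(Q, I(6))*(h(11, -12) + g) = (0*0)*(-⅓ - 10) = 0*(-31/3) = 0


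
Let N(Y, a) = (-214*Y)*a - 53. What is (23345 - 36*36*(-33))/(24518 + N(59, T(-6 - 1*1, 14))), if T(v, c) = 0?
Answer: 66113/24465 ≈ 2.7024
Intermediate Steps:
N(Y, a) = -53 - 214*Y*a (N(Y, a) = -214*Y*a - 53 = -53 - 214*Y*a)
(23345 - 36*36*(-33))/(24518 + N(59, T(-6 - 1*1, 14))) = (23345 - 36*36*(-33))/(24518 + (-53 - 214*59*0)) = (23345 - 1296*(-33))/(24518 + (-53 + 0)) = (23345 + 42768)/(24518 - 53) = 66113/24465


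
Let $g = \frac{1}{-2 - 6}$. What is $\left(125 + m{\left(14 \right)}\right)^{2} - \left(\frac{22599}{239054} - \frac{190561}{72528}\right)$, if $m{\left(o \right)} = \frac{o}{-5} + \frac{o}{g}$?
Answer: $\frac{23097151482631}{216726356400} \approx 106.57$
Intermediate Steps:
$g = - \frac{1}{8}$ ($g = \frac{1}{-8} = - \frac{1}{8} \approx -0.125$)
$m{\left(o \right)} = - \frac{41 o}{5}$ ($m{\left(o \right)} = \frac{o}{-5} + \frac{o}{- \frac{1}{8}} = o \left(- \frac{1}{5}\right) + o \left(-8\right) = - \frac{o}{5} - 8 o = - \frac{41 o}{5}$)
$\left(125 + m{\left(14 \right)}\right)^{2} - \left(\frac{22599}{239054} - \frac{190561}{72528}\right) = \left(125 - \frac{574}{5}\right)^{2} - \left(\frac{22599}{239054} - \frac{190561}{72528}\right) = \left(125 - \frac{574}{5}\right)^{2} - \left(22599 \cdot \frac{1}{239054} - \frac{190561}{72528}\right) = \left(\frac{51}{5}\right)^{2} - \left(\frac{22599}{239054} - \frac{190561}{72528}\right) = \frac{2601}{25} - - \frac{21957654511}{8669054256} = \frac{2601}{25} + \frac{21957654511}{8669054256} = \frac{23097151482631}{216726356400}$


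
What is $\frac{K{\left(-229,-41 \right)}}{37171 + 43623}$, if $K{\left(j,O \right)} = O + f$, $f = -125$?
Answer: $- \frac{83}{40397} \approx -0.0020546$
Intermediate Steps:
$K{\left(j,O \right)} = -125 + O$ ($K{\left(j,O \right)} = O - 125 = -125 + O$)
$\frac{K{\left(-229,-41 \right)}}{37171 + 43623} = \frac{-125 - 41}{37171 + 43623} = - \frac{166}{80794} = \left(-166\right) \frac{1}{80794} = - \frac{83}{40397}$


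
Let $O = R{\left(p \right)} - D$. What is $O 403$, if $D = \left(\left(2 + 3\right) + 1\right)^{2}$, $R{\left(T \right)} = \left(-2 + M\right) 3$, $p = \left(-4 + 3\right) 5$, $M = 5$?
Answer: $-10881$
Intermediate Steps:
$p = -5$ ($p = \left(-1\right) 5 = -5$)
$R{\left(T \right)} = 9$ ($R{\left(T \right)} = \left(-2 + 5\right) 3 = 3 \cdot 3 = 9$)
$D = 36$ ($D = \left(5 + 1\right)^{2} = 6^{2} = 36$)
$O = -27$ ($O = 9 - 36 = -27$)
$O 403 = \left(-27\right) 403 = -10881$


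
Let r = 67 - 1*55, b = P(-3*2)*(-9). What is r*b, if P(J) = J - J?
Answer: 0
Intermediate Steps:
P(J) = 0
b = 0 (b = 0*(-9) = 0)
r = 12 (r = 67 - 55 = 12)
r*b = 12*0 = 0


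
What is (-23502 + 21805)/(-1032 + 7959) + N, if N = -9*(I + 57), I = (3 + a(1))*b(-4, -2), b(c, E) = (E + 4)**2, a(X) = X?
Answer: -4552736/6927 ≈ -657.25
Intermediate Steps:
b(c, E) = (4 + E)**2
I = 16 (I = (3 + 1)*(4 - 2)**2 = 4*2**2 = 4*4 = 16)
N = -657 (N = -9*(16 + 57) = -9*73 = -657)
(-23502 + 21805)/(-1032 + 7959) + N = (-23502 + 21805)/(-1032 + 7959) - 657 = -1697/6927 - 657 = -4552736/6927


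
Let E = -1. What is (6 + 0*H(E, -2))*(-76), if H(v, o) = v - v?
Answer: -456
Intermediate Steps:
H(v, o) = 0
(6 + 0*H(E, -2))*(-76) = (6 + 0*0)*(-76) = (6 + 0)*(-76) = 6*(-76) = -456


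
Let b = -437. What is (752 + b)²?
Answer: 99225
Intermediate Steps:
(752 + b)² = (752 - 437)² = 315² = 99225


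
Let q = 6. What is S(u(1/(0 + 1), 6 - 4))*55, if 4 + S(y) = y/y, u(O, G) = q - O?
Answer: -165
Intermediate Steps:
u(O, G) = 6 - O
S(y) = -3 (S(y) = -4 + y/y = -4 + 1 = -3)
S(u(1/(0 + 1), 6 - 4))*55 = -3*55 = -165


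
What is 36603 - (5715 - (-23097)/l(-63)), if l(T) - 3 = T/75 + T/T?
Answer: 1862727/79 ≈ 23579.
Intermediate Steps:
l(T) = 4 + T/75 (l(T) = 3 + (T/75 + T/T) = 3 + (T*(1/75) + 1) = 3 + (T/75 + 1) = 3 + (1 + T/75) = 4 + T/75)
36603 - (5715 - (-23097)/l(-63)) = 36603 - (5715 - (-23097)/(4 + (1/75)*(-63))) = 36603 - (5715 - (-23097)/(4 - 21/25)) = 36603 - (5715 - (-23097)/79/25) = 36603 - (5715 - (-23097)*25/79) = 36603 - (5715 - 1*(-577425/79)) = 36603 - (5715 + 577425/79) = 36603 - 1*1028910/79 = 36603 - 1028910/79 = 1862727/79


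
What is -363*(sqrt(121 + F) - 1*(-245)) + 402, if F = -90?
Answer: -88533 - 363*sqrt(31) ≈ -90554.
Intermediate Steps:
-363*(sqrt(121 + F) - 1*(-245)) + 402 = -363*(sqrt(121 - 90) - 1*(-245)) + 402 = -363*(sqrt(31) + 245) + 402 = -363*(245 + sqrt(31)) + 402 = (-88935 - 363*sqrt(31)) + 402 = -88533 - 363*sqrt(31)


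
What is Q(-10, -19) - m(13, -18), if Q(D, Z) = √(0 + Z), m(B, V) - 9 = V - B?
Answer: 22 + I*√19 ≈ 22.0 + 4.3589*I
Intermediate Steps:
m(B, V) = 9 + V - B (m(B, V) = 9 + (V - B) = 9 + V - B)
Q(D, Z) = √Z
Q(-10, -19) - m(13, -18) = √(-19) - (9 - 18 - 1*13) = I*√19 - (9 - 18 - 13) = I*√19 - 1*(-22) = I*√19 + 22 = 22 + I*√19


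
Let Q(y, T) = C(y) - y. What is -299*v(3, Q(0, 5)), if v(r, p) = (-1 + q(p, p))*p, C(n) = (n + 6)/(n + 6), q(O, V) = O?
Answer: 0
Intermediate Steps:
C(n) = 1 (C(n) = (6 + n)/(6 + n) = 1)
Q(y, T) = 1 - y
v(r, p) = p*(-1 + p) (v(r, p) = (-1 + p)*p = p*(-1 + p))
-299*v(3, Q(0, 5)) = -299*(1 - 1*0)*(-1 + (1 - 1*0)) = -299*(1 + 0)*(-1 + (1 + 0)) = -299*(-1 + 1) = -299*0 = 0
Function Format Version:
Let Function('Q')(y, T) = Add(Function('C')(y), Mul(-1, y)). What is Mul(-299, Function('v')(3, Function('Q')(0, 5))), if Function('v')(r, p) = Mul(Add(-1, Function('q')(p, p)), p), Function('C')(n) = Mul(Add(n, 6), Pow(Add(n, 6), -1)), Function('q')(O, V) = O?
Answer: 0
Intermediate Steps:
Function('C')(n) = 1 (Function('C')(n) = Mul(Add(6, n), Pow(Add(6, n), -1)) = 1)
Function('Q')(y, T) = Add(1, Mul(-1, y))
Function('v')(r, p) = Mul(p, Add(-1, p)) (Function('v')(r, p) = Mul(Add(-1, p), p) = Mul(p, Add(-1, p)))
Mul(-299, Function('v')(3, Function('Q')(0, 5))) = Mul(-299, Mul(Add(1, Mul(-1, 0)), Add(-1, Add(1, Mul(-1, 0))))) = Mul(-299, Mul(Add(1, 0), Add(-1, Add(1, 0)))) = Mul(-299, Mul(1, Add(-1, 1))) = Mul(-299, Mul(1, 0)) = Mul(-299, 0) = 0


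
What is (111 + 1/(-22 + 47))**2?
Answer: 7706176/625 ≈ 12330.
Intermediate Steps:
(111 + 1/(-22 + 47))**2 = (111 + 1/25)**2 = (2776/25)**2 = 7706176/625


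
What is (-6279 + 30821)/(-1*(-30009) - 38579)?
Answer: -12271/4285 ≈ -2.8637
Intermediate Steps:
(-6279 + 30821)/(-1*(-30009) - 38579) = 24542/(30009 - 38579) = 24542/(-8570) = 24542*(-1/8570) = -12271/4285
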